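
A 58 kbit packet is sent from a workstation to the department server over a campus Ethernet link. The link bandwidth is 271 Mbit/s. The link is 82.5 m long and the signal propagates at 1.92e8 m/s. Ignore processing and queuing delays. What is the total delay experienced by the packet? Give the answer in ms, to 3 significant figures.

0.214 ms

L = 58000 bits.
Transmission delay = L/R = 58000 / 271000000 = 0.214022 ms.
Propagation delay = d/s = 82.5 m / 192000000 m/s = 0.000429688 ms.
Total = 0.214 ms.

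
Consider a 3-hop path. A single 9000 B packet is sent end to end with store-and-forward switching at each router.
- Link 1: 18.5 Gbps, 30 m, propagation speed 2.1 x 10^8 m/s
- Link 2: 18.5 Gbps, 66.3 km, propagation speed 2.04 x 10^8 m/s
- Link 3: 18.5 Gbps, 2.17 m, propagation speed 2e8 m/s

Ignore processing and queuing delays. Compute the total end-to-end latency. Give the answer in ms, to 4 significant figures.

0.3368 ms

L = 9000 × 8 = 72000 bits.
Transmission delay per hop = L/R = 72000/18500000000 = 0.00389189 ms; 3 hops → 0.0116757 ms.
Propagation delays (d/s per hop): 0.000142857, 0.325, 1.085e-05 ms; sum = 0.325154 ms.
End-to-end = 0.3368 ms.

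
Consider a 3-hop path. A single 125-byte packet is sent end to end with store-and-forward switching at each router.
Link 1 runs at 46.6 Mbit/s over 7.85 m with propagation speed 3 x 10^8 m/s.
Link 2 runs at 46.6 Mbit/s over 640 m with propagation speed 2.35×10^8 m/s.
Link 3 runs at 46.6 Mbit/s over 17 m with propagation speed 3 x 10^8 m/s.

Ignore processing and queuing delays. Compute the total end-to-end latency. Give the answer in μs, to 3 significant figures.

L = 125 × 8 = 1000 bits.
Transmission delay per hop = L/R = 1000/46600000 = 21.4592 μs; 3 hops → 64.3777 μs.
Propagation delays (d/s per hop): 0.0261667, 2.7234, 0.0566667 μs; sum = 2.80624 μs.
End-to-end = 67.2 μs.

67.2 μs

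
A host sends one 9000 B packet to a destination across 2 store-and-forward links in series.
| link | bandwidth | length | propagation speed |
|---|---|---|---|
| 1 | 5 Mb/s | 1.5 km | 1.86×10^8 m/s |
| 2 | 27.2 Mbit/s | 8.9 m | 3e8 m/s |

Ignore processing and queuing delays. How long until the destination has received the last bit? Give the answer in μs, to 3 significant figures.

L = 9000 × 8 = 72000 bits.
Transmission delays (L/R per hop): 14400, 2647.06 μs; sum = 17047.1 μs.
Propagation delays (d/s per hop): 8.06452, 0.0296667 μs; sum = 8.09418 μs.
End-to-end = 17100 μs.

17100 μs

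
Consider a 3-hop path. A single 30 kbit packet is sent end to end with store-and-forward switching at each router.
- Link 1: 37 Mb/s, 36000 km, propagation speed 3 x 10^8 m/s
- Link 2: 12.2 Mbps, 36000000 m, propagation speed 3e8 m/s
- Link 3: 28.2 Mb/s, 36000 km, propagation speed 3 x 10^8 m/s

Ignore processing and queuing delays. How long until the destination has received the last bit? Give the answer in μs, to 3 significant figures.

L = 30000 bits.
Transmission delays (L/R per hop): 810.811, 2459.02, 1063.83 μs; sum = 4333.66 μs.
Propagation delays (d/s per hop): 120000, 120000, 120000 μs; sum = 360000 μs.
End-to-end = 364000 μs.

364000 μs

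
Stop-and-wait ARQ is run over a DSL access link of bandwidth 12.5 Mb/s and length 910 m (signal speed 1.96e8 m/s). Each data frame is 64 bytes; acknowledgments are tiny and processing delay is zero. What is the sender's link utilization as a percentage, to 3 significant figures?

81.5 %

t_tx = L/R = 512/12500000 = 4.096e-05 s.
t_prop = 910/196000000 = 4.64286e-06 s; RTT = 9.28571e-06 s.
Cycle = t_tx + RTT = 5.02457e-05 s.
Utilization = t_tx / cycle = 4.096e-05/5.02457e-05 = 81.5 %.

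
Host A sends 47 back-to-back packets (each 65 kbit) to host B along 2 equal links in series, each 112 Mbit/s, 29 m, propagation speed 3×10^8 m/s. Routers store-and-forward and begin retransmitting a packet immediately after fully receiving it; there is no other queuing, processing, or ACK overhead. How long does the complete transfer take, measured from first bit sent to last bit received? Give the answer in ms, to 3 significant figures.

27.9 ms

Per-hop transmission t_tx = L/R = 65000/112000000 = 0.580357 ms.
Per-hop propagation t_prop = 29/300000000 = 9.66667e-05 ms.
Pipeline fill: first packet needs 2·t_tx to clear all hops; remaining 46 packets each add one t_tx.
Total = (2+47-1)·t_tx + 2·t_prop = 48·0.580357 + 2·9.66667e-05 = 27.9 ms.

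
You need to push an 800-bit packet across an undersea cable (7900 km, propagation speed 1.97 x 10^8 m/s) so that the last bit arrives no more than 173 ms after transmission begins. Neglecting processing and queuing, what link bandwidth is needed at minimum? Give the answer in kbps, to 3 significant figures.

Propagation delay = 7900000 / 197000000 = 40.1015 ms.
Transmission budget = 173 − 40.1015 = 132.898 ms.
R ≥ L / t_tx = 800 bits / 0.132898 s = 6.02 kbps.

6.02 kbps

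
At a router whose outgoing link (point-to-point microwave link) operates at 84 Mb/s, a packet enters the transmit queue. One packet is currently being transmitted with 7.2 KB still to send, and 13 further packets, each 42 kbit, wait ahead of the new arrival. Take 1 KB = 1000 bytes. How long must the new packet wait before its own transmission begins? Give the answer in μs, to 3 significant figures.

Each queued packet: L/R = 42000/84000000 = 500 μs.
13 queued → 6500 μs.
Plus remaining 57600 bits of current packet: 685.714 μs.
Queuing delay = 7190 μs.

7190 μs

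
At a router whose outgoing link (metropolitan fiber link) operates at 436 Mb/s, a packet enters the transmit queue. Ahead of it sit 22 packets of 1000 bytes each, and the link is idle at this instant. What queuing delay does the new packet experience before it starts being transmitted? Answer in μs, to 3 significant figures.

Each queued packet: L/R = 8000/436000000 = 18.3486 μs.
22 queued → 403.67 μs.
Queuing delay = 404 μs.

404 μs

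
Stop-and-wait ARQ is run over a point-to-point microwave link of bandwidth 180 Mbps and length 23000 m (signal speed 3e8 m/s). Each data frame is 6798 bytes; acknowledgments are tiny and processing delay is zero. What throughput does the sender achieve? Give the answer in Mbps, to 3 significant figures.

t_tx = L/R = 54384/180000000 = 0.000302133 s.
t_prop = 23000/300000000 = 7.66667e-05 s; RTT = 0.000153333 s.
Cycle = t_tx + RTT = 0.000455467 s.
Throughput = L / cycle = 54384 / 0.000455467 = 119 Mbps.

119 Mbps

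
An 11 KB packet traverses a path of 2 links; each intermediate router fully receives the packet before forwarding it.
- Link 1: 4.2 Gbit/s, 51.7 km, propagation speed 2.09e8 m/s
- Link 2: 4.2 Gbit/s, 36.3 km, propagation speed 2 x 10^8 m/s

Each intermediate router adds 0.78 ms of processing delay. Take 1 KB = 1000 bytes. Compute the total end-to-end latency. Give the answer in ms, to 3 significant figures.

1.25 ms

L = 88000 bits.
Transmission delay per hop = L/R = 88000/4200000000 = 0.0209524 ms; 2 hops → 0.0419048 ms.
Propagation delays (d/s per hop): 0.247368, 0.1815 ms; sum = 0.428868 ms.
Processing at 1 router(s): 1 × 0.78 ms = 0.78 ms.
End-to-end = 1.25 ms.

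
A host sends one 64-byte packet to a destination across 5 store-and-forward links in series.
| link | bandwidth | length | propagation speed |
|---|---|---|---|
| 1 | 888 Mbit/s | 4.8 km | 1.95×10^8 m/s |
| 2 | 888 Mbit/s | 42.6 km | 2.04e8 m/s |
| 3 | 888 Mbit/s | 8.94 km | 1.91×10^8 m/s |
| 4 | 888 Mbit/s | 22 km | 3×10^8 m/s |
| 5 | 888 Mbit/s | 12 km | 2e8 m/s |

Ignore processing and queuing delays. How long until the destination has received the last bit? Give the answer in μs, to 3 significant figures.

416 μs

L = 64 × 8 = 512 bits.
Transmission delay per hop = L/R = 512/888000000 = 0.576577 μs; 5 hops → 2.88288 μs.
Propagation delays (d/s per hop): 24.6154, 208.824, 46.8063, 73.3333, 60 μs; sum = 413.579 μs.
End-to-end = 416 μs.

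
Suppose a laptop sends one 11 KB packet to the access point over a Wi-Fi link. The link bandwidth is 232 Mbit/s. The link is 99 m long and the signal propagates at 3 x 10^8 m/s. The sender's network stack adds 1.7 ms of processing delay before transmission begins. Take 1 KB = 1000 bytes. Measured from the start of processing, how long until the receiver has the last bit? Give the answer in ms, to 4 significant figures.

2.080 ms

L = 88000 bits.
Transmission delay = L/R = 88000 / 232000000 = 0.37931 ms.
Propagation delay = d/s = 99 m / 300000000 m/s = 0.00033 ms.
Plus processing delay 1.7 ms = 1.7 ms.
Total = 2.080 ms.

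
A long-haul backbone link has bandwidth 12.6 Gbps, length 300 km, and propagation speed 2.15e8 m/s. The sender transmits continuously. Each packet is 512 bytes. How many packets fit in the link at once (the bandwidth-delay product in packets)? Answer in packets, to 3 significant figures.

Propagation delay = 300000 / 215000000 = 0.00139535 s.
BDP = R × t_prop = 12600000000 × 0.00139535 = 17581400 bits.
In packets of 4096 bits: 4290 packets.

4290 packets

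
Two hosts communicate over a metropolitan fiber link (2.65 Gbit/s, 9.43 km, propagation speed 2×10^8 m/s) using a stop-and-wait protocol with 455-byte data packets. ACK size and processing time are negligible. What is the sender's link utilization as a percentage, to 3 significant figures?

1.44 %

t_tx = L/R = 3640/2650000000 = 1.37358e-06 s.
t_prop = 9430/200000000 = 4.715e-05 s; RTT = 9.43e-05 s.
Cycle = t_tx + RTT = 9.56736e-05 s.
Utilization = t_tx / cycle = 1.37358e-06/9.56736e-05 = 1.44 %.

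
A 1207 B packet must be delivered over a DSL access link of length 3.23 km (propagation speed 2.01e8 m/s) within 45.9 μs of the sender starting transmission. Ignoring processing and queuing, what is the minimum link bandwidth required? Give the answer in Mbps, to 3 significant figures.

324 Mbps

L = 9656 bits.
Propagation delay = 3230 / 2.01e+08 = 16.0697 μs.
Transmission budget = 45.9 − 16.0697 = 29.8303 μs.
R ≥ L / t_tx = 9656 bits / 2.98303e-05 s = 324 Mbps.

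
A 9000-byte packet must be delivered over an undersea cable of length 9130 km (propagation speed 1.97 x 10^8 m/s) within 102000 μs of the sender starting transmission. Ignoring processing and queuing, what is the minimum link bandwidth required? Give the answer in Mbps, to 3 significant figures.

1.29 Mbps

L = 72000 bits.
Propagation delay = 9130000 / 197000000 = 46345.2 μs.
Transmission budget = 102000 − 46345.2 = 55654.8 μs.
R ≥ L / t_tx = 72000 bits / 0.0556548 s = 1.29 Mbps.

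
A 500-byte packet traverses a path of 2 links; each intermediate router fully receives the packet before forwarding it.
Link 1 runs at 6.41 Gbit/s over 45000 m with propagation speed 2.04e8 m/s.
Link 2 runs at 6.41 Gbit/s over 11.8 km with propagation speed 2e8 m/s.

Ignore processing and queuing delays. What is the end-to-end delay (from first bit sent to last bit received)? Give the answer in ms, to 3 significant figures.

0.281 ms

L = 500 × 8 = 4000 bits.
Transmission delay per hop = L/R = 4000/6410000000 = 0.000624025 ms; 2 hops → 0.00124805 ms.
Propagation delays (d/s per hop): 0.220588, 0.059 ms; sum = 0.279588 ms.
End-to-end = 0.281 ms.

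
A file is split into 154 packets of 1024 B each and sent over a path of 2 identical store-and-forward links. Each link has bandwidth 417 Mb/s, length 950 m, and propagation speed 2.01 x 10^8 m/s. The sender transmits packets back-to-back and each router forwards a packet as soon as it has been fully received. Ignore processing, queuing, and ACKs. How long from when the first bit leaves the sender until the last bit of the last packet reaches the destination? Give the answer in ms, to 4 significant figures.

3.054 ms

Per-hop transmission t_tx = L/R = 8192/417000000 = 0.0196451 ms.
Per-hop propagation t_prop = 950/2.01e+08 = 0.00472637 ms.
Pipeline fill: first packet needs 2·t_tx to clear all hops; remaining 153 packets each add one t_tx.
Total = (2+154-1)·t_tx + 2·t_prop = 155·0.0196451 + 2·0.00472637 = 3.054 ms.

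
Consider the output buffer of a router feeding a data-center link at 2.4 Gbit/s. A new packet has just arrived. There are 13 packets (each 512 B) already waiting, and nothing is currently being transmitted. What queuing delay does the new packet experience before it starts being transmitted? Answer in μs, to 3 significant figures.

22.2 μs

Each queued packet: L/R = 4096/2400000000 = 1.70667 μs.
13 queued → 22.1867 μs.
Queuing delay = 22.2 μs.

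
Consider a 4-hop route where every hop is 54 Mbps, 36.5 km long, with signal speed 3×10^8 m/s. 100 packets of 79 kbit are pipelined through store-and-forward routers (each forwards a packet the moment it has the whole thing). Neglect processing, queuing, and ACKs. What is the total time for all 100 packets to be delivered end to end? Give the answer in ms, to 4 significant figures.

Per-hop transmission t_tx = L/R = 79000/54000000 = 1.46296 ms.
Per-hop propagation t_prop = 36500/300000000 = 0.121667 ms.
Pipeline fill: first packet needs 4·t_tx to clear all hops; remaining 99 packets each add one t_tx.
Total = (4+100-1)·t_tx + 4·t_prop = 103·1.46296 + 4·0.121667 = 151.2 ms.

151.2 ms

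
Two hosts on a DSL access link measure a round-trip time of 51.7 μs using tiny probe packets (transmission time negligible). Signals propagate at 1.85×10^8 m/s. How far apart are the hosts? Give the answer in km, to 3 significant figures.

One-way propagation = RTT/2 = 25.85 μs.
d = s × t = 185000000 × 2.585e-05 = 4.78 km.

4.78 km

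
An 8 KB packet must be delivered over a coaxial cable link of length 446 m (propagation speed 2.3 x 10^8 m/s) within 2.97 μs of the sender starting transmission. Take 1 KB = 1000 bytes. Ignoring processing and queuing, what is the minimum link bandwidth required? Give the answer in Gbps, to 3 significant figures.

L = 64000 bits.
Propagation delay = 446 / 2.3e+08 = 1.93913 μs.
Transmission budget = 2.97 − 1.93913 = 1.03087 μs.
R ≥ L / t_tx = 64000 bits / 1.03087e-06 s = 62.1 Gbps.

62.1 Gbps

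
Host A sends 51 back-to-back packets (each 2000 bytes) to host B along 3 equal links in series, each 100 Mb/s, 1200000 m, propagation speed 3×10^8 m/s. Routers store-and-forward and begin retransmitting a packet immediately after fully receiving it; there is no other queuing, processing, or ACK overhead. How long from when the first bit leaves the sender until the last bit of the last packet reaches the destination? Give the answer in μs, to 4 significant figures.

20480 μs

Per-hop transmission t_tx = L/R = 16000/100000000 = 160 μs.
Per-hop propagation t_prop = 1200000/300000000 = 4000 μs.
Pipeline fill: first packet needs 3·t_tx to clear all hops; remaining 50 packets each add one t_tx.
Total = (3+51-1)·t_tx + 3·t_prop = 53·160 + 3·4000 = 20480 μs.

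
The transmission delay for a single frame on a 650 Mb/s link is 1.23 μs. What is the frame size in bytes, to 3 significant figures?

L = R × t_tx = 650000000 b/s × 1.23e-06 s = 799.5 bits.
In bytes: 799.5 / 8 = 99.9 bytes.

99.9 bytes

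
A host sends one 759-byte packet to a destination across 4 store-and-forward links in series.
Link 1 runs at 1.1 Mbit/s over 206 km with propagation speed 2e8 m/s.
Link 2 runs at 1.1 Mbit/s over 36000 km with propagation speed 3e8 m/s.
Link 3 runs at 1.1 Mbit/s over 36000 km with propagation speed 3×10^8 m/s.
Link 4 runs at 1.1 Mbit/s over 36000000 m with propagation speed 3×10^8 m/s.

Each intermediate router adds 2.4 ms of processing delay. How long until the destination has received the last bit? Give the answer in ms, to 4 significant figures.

390.3 ms

L = 759 × 8 = 6072 bits.
Transmission delay per hop = L/R = 6072/1100000 = 5.52 ms; 4 hops → 22.08 ms.
Propagation delays (d/s per hop): 1.03, 120, 120, 120 ms; sum = 361.03 ms.
Processing at 3 router(s): 3 × 2.4 ms = 7.2 ms.
End-to-end = 390.3 ms.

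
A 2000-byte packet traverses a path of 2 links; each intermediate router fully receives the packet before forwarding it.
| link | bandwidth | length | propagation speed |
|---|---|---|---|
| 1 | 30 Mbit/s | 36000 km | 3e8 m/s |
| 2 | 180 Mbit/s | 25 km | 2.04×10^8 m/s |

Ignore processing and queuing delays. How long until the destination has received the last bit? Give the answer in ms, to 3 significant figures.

L = 2000 × 8 = 16000 bits.
Transmission delays (L/R per hop): 0.533333, 0.0888889 ms; sum = 0.622222 ms.
Propagation delays (d/s per hop): 120, 0.122549 ms; sum = 120.123 ms.
End-to-end = 121 ms.

121 ms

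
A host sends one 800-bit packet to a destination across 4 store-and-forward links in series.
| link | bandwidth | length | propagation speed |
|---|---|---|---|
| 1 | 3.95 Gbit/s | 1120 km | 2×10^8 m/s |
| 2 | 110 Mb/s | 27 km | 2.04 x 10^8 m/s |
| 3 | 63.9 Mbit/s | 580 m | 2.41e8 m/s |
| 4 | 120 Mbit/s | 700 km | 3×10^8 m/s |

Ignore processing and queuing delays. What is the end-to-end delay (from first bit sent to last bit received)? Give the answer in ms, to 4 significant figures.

Transmission delays (L/R per hop): 0.000202532, 0.00727273, 0.0125196, 0.00666667 ms; sum = 0.0266615 ms.
Propagation delays (d/s per hop): 5.6, 0.132353, 0.00240664, 2.33333 ms; sum = 8.06809 ms.
End-to-end = 8.095 ms.

8.095 ms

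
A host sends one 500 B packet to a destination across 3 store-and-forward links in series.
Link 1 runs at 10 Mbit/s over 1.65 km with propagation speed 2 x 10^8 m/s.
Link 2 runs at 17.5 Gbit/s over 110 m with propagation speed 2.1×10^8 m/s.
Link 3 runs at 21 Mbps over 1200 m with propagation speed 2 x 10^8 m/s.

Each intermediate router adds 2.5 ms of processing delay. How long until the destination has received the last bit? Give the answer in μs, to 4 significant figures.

5605 μs

L = 500 × 8 = 4000 bits.
Transmission delays (L/R per hop): 400, 0.228571, 190.476 μs; sum = 590.705 μs.
Propagation delays (d/s per hop): 8.25, 0.52381, 6 μs; sum = 14.7738 μs.
Processing at 2 router(s): 2 × 2.5 ms = 5000 μs.
End-to-end = 5605 μs.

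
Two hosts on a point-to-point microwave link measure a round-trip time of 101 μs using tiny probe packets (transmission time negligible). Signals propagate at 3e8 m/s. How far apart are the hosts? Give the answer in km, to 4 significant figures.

One-way propagation = RTT/2 = 50.5 μs.
d = s × t = 300000000 × 5.05e-05 = 15.15 km.

15.15 km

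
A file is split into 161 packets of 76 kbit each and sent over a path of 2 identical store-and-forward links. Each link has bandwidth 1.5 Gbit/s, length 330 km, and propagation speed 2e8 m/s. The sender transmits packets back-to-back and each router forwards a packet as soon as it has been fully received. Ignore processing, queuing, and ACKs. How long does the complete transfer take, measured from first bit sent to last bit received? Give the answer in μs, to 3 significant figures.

Per-hop transmission t_tx = L/R = 76000/1500000000 = 50.6667 μs.
Per-hop propagation t_prop = 330000/200000000 = 1650 μs.
Pipeline fill: first packet needs 2·t_tx to clear all hops; remaining 160 packets each add one t_tx.
Total = (2+161-1)·t_tx + 2·t_prop = 162·50.6667 + 2·1650 = 11500 μs.

11500 μs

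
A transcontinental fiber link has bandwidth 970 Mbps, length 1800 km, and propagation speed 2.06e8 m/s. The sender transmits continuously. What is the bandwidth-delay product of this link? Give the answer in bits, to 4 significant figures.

Propagation delay = 1800000 / 206000000 = 0.00873786 s.
BDP = R × t_prop = 970000000 × 0.00873786 = 8475730 bits.

8476000 bits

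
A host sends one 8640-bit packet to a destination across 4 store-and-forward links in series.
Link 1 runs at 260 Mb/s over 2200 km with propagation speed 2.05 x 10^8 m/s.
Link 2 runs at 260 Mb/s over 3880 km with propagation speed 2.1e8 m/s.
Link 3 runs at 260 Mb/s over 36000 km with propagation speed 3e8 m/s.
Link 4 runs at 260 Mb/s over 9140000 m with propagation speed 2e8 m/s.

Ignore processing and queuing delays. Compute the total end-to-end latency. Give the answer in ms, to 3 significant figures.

195 ms

Transmission delay per hop = L/R = 8640/260000000 = 0.0332308 ms; 4 hops → 0.132923 ms.
Propagation delays (d/s per hop): 10.7317, 18.4762, 120, 45.7 ms; sum = 194.908 ms.
End-to-end = 195 ms.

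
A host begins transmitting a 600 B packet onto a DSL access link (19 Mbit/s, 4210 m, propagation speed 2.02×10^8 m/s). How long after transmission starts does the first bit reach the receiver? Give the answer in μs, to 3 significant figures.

First bit experiences only propagation delay: d/s = 4210/202000000 = 20.8 μs.

20.8 μs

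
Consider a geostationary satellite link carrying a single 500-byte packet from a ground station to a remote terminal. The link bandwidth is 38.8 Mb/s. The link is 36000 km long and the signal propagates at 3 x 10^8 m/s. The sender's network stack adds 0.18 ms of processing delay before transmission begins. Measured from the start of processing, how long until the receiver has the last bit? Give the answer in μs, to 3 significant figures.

L = 500 × 8 = 4000 bits.
Transmission delay = L/R = 4000 / 38800000 = 103.093 μs.
Propagation delay = d/s = 36000000 m / 300000000 m/s = 120000 μs.
Plus processing delay 0.18 ms = 180 μs.
Total = 120000 μs.

120000 μs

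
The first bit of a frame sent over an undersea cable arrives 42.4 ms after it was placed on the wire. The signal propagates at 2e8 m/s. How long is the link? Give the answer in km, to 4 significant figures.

d = s × t_prop = 200000000 × 0.0424 = 8480 km.

8480 km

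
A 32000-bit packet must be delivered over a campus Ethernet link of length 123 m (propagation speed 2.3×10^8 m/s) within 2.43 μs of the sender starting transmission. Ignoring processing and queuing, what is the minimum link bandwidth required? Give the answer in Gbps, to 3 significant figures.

Propagation delay = 123 / 2.3e+08 = 0.534783 μs.
Transmission budget = 2.43 − 0.534783 = 1.89522 μs.
R ≥ L / t_tx = 32000 bits / 1.89522e-06 s = 16.9 Gbps.

16.9 Gbps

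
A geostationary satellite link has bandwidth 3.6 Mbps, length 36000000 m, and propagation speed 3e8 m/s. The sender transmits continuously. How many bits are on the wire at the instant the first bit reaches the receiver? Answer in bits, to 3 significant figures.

432000 bits

Propagation delay = 36000000 / 300000000 = 0.12 s.
BDP = R × t_prop = 3600000 × 0.12 = 432000 bits.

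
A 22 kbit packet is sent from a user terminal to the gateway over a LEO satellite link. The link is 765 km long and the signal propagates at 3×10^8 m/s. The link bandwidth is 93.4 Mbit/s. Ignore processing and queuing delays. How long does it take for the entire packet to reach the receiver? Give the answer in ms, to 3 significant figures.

2.79 ms

L = 22000 bits.
Transmission delay = L/R = 22000 / 93400000 = 0.235546 ms.
Propagation delay = d/s = 765000 m / 300000000 m/s = 2.55 ms.
Total = 2.79 ms.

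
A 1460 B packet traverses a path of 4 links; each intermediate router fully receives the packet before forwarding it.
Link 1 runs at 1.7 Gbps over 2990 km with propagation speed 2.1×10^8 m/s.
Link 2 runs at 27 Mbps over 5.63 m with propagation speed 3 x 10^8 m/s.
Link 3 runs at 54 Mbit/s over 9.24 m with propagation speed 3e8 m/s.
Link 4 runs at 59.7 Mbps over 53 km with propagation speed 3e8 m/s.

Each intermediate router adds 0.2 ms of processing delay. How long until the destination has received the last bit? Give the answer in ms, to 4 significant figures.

15.87 ms

L = 1460 × 8 = 11680 bits.
Transmission delays (L/R per hop): 0.00687059, 0.432593, 0.216296, 0.195645 ms; sum = 0.851404 ms.
Propagation delays (d/s per hop): 14.2381, 1.87667e-05, 3.08e-05, 0.176667 ms; sum = 14.4148 ms.
Processing at 3 router(s): 3 × 0.2 ms = 0.6 ms.
End-to-end = 15.87 ms.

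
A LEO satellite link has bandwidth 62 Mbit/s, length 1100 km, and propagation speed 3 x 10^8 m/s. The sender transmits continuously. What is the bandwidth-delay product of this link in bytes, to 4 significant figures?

28420 bytes

Propagation delay = 1100000 / 300000000 = 0.00366667 s.
BDP = R × t_prop = 62000000 × 0.00366667 = 227333 bits.
In bytes: 227333/8 = 28420 bytes.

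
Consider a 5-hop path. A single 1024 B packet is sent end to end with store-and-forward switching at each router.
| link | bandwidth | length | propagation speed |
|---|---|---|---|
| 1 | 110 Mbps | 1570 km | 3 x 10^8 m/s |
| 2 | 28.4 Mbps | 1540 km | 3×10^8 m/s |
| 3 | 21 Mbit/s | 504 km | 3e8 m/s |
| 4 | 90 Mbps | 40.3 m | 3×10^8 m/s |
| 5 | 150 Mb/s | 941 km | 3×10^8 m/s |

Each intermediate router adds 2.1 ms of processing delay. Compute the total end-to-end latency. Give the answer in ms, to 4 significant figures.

L = 1024 × 8 = 8192 bits.
Transmission delays (L/R per hop): 0.0744727, 0.288451, 0.390095, 0.0910222, 0.0546133 ms; sum = 0.898654 ms.
Propagation delays (d/s per hop): 5.23333, 5.13333, 1.68, 0.000134333, 3.13667 ms; sum = 15.1835 ms.
Processing at 4 router(s): 4 × 2.1 ms = 8.4 ms.
End-to-end = 24.48 ms.

24.48 ms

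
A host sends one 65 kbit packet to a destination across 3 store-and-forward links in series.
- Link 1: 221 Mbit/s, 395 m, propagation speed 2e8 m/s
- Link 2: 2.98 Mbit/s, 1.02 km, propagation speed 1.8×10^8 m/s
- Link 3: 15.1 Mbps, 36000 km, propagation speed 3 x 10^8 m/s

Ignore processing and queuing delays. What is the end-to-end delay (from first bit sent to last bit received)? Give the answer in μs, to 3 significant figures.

146000 μs

L = 65000 bits.
Transmission delays (L/R per hop): 294.118, 21812.1, 4304.64 μs; sum = 26410.8 μs.
Propagation delays (d/s per hop): 1.975, 5.66667, 120000 μs; sum = 120008 μs.
End-to-end = 146000 μs.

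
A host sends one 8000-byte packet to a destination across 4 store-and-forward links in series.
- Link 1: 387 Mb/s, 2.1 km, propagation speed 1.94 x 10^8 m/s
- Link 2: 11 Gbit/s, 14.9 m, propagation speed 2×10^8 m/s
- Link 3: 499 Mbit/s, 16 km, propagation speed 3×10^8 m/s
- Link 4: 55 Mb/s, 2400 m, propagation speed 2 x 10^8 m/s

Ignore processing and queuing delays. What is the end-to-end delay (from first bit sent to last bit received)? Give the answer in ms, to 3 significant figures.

L = 8000 × 8 = 64000 bits.
Transmission delays (L/R per hop): 0.165375, 0.00581818, 0.128257, 1.16364 ms; sum = 1.46309 ms.
Propagation delays (d/s per hop): 0.0108247, 7.45e-05, 0.0533333, 0.012 ms; sum = 0.0762326 ms.
End-to-end = 1.54 ms.

1.54 ms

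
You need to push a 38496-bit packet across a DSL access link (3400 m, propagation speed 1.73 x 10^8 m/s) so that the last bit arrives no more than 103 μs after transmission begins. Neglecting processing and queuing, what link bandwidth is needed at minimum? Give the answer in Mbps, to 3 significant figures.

Propagation delay = 3400 / 173000000 = 19.6532 μs.
Transmission budget = 103 − 19.6532 = 83.3468 μs.
R ≥ L / t_tx = 38496 bits / 8.33468e-05 s = 462 Mbps.

462 Mbps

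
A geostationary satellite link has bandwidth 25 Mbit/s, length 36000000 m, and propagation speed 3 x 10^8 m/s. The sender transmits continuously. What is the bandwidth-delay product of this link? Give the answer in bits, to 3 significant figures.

Propagation delay = 36000000 / 300000000 = 0.12 s.
BDP = R × t_prop = 25000000 × 0.12 = 3000000 bits.

3000000 bits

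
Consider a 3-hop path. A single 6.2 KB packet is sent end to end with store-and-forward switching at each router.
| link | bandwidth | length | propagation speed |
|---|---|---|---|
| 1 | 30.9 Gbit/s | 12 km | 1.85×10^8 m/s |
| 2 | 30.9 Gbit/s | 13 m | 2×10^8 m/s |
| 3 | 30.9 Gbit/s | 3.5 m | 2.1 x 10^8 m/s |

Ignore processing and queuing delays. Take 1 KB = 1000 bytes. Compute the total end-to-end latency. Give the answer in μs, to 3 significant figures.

69.8 μs

L = 49600 bits.
Transmission delay per hop = L/R = 49600/30900000000 = 1.60518 μs; 3 hops → 4.81553 μs.
Propagation delays (d/s per hop): 64.8649, 0.065, 0.0166667 μs; sum = 64.9465 μs.
End-to-end = 69.8 μs.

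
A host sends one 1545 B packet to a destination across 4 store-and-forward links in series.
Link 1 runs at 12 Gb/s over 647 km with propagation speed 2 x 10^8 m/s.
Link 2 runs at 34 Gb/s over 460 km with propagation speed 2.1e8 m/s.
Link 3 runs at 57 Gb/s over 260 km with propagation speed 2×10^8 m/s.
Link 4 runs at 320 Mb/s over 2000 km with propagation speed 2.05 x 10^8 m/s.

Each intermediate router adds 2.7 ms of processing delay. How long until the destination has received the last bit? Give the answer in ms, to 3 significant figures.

24.6 ms

L = 1545 × 8 = 12360 bits.
Transmission delays (L/R per hop): 0.00103, 0.000363529, 0.000216842, 0.038625 ms; sum = 0.0402354 ms.
Propagation delays (d/s per hop): 3.235, 2.19048, 1.3, 9.7561 ms; sum = 16.4816 ms.
Processing at 3 router(s): 3 × 2.7 ms = 8.1 ms.
End-to-end = 24.6 ms.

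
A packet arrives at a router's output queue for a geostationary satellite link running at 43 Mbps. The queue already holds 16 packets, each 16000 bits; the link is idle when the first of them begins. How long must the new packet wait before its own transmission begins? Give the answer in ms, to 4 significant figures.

Each queued packet: L/R = 16000/43000000 = 0.372093 ms.
16 queued → 5.95349 ms.
Queuing delay = 5.953 ms.

5.953 ms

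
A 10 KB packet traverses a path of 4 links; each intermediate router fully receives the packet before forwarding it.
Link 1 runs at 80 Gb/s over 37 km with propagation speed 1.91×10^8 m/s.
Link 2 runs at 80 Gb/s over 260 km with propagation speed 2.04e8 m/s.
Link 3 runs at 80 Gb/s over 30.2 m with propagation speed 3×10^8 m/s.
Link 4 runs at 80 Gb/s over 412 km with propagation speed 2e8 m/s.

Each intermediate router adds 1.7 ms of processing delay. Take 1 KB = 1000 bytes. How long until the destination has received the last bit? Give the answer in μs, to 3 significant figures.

L = 80000 bits.
Transmission delay per hop = L/R = 80000/80000000000 = 1 μs; 4 hops → 4 μs.
Propagation delays (d/s per hop): 193.717, 1274.51, 0.100667, 2060 μs; sum = 3528.33 μs.
Processing at 3 router(s): 3 × 1.7 ms = 5100 μs.
End-to-end = 8630 μs.

8630 μs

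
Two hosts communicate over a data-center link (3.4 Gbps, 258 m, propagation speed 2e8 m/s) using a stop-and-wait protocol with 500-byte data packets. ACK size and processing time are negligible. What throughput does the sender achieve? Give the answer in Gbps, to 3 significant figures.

1.06 Gbps

t_tx = L/R = 4000/3400000000 = 1.17647e-06 s.
t_prop = 258/200000000 = 1.29e-06 s; RTT = 2.58e-06 s.
Cycle = t_tx + RTT = 3.75647e-06 s.
Throughput = L / cycle = 4000 / 3.75647e-06 = 1.06 Gbps.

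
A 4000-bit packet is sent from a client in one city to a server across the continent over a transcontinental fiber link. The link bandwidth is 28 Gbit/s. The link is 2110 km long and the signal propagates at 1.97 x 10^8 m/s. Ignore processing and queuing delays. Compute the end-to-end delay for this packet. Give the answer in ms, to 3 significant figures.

10.7 ms

Transmission delay = L/R = 4000 / 28000000000 = 0.000142857 ms.
Propagation delay = d/s = 2110000 m / 197000000 m/s = 10.7107 ms.
Total = 10.7 ms.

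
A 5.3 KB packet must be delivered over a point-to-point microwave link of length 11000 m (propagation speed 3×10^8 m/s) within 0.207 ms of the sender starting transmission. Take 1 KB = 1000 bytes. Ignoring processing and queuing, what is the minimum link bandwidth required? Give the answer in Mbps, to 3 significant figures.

L = 42400 bits.
Propagation delay = 11000 / 300000000 = 0.0366667 ms.
Transmission budget = 0.207 − 0.0366667 = 0.170333 ms.
R ≥ L / t_tx = 42400 bits / 0.000170333 s = 249 Mbps.

249 Mbps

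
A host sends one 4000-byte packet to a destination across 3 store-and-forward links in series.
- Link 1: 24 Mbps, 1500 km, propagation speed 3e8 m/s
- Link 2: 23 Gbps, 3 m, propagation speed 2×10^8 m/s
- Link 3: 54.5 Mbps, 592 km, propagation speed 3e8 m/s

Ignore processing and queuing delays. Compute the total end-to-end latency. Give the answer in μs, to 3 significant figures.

8900 μs

L = 4000 × 8 = 32000 bits.
Transmission delays (L/R per hop): 1333.33, 1.3913, 587.156 μs; sum = 1921.88 μs.
Propagation delays (d/s per hop): 5000, 0.015, 1973.33 μs; sum = 6973.35 μs.
End-to-end = 8900 μs.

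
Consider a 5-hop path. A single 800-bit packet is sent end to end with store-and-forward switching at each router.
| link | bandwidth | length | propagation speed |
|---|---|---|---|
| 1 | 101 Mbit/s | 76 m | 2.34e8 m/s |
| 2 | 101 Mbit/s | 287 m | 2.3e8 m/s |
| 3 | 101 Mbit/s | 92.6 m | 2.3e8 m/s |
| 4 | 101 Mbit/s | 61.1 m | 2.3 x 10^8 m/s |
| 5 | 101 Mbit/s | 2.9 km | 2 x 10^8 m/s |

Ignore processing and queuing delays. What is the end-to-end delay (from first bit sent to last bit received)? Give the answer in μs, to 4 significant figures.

56.34 μs

Transmission delay per hop = L/R = 800/101000000 = 7.92079 μs; 5 hops → 39.604 μs.
Propagation delays (d/s per hop): 0.324786, 1.24783, 0.402609, 0.265652, 14.5 μs; sum = 16.7409 μs.
End-to-end = 56.34 μs.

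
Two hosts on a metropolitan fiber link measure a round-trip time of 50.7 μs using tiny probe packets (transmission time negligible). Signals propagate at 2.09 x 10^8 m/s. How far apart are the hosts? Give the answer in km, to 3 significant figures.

One-way propagation = RTT/2 = 25.35 μs.
d = s × t = 209000000 × 2.535e-05 = 5.30 km.

5.30 km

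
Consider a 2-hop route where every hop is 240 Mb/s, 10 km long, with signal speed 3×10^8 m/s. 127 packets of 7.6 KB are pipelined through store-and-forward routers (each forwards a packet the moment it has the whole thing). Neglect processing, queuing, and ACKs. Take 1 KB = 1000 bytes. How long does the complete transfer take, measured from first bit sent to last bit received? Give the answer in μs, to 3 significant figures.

32500 μs

Per-hop transmission t_tx = L/R = 60800/240000000 = 253.333 μs.
Per-hop propagation t_prop = 10000/300000000 = 33.3333 μs.
Pipeline fill: first packet needs 2·t_tx to clear all hops; remaining 126 packets each add one t_tx.
Total = (2+127-1)·t_tx + 2·t_prop = 128·253.333 + 2·33.3333 = 32500 μs.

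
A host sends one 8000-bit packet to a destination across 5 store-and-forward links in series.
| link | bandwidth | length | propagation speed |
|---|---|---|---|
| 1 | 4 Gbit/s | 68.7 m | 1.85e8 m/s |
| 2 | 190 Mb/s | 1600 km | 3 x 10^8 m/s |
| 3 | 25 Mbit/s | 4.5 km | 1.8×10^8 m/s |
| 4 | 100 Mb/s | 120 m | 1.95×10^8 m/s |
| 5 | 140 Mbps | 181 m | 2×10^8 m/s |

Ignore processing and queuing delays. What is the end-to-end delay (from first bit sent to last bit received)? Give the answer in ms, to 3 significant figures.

5.86 ms

Transmission delays (L/R per hop): 0.002, 0.0421053, 0.32, 0.08, 0.0571429 ms; sum = 0.501248 ms.
Propagation delays (d/s per hop): 0.000371351, 5.33333, 0.025, 0.000615385, 0.000905 ms; sum = 5.36023 ms.
End-to-end = 5.86 ms.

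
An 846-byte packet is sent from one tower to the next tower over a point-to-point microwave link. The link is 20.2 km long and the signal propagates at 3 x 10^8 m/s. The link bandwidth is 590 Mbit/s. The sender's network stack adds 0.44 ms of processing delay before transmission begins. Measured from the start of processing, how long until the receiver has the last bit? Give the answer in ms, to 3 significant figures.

0.519 ms

L = 846 × 8 = 6768 bits.
Transmission delay = L/R = 6768 / 590000000 = 0.0114712 ms.
Propagation delay = d/s = 20200 m / 300000000 m/s = 0.0673333 ms.
Plus processing delay 0.44 ms = 0.44 ms.
Total = 0.519 ms.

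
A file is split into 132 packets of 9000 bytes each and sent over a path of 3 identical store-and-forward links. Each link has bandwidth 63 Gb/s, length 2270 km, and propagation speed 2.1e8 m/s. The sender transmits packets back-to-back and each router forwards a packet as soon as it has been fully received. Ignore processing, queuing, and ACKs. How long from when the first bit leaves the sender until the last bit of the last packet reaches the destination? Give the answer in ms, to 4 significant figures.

32.58 ms

Per-hop transmission t_tx = L/R = 72000/63000000000 = 0.00114286 ms.
Per-hop propagation t_prop = 2270000/210000000 = 10.8095 ms.
Pipeline fill: first packet needs 3·t_tx to clear all hops; remaining 131 packets each add one t_tx.
Total = (3+132-1)·t_tx + 3·t_prop = 134·0.00114286 + 3·10.8095 = 32.58 ms.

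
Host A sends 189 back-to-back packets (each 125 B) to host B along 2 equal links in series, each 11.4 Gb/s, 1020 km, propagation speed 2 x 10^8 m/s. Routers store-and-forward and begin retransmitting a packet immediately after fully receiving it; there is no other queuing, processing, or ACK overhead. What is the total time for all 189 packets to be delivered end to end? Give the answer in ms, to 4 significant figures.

Per-hop transmission t_tx = L/R = 1000/11400000000 = 8.77193e-05 ms.
Per-hop propagation t_prop = 1020000/200000000 = 5.1 ms.
Pipeline fill: first packet needs 2·t_tx to clear all hops; remaining 188 packets each add one t_tx.
Total = (2+189-1)·t_tx + 2·t_prop = 190·8.77193e-05 + 2·5.1 = 10.22 ms.

10.22 ms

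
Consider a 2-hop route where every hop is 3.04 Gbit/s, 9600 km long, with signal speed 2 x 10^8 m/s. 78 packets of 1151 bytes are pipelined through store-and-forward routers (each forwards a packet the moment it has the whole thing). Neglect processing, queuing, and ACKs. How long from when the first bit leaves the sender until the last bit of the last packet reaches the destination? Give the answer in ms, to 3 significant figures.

Per-hop transmission t_tx = L/R = 9208/3040000000 = 0.00302895 ms.
Per-hop propagation t_prop = 9600000/200000000 = 48 ms.
Pipeline fill: first packet needs 2·t_tx to clear all hops; remaining 77 packets each add one t_tx.
Total = (2+78-1)·t_tx + 2·t_prop = 79·0.00302895 + 2·48 = 96.2 ms.

96.2 ms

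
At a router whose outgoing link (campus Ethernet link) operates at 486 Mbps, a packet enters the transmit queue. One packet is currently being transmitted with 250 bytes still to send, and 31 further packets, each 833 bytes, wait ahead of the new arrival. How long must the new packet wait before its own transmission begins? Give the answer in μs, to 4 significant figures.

Each queued packet: L/R = 6664/486000000 = 13.7119 μs.
31 queued → 425.07 μs.
Plus remaining 2000 bits of current packet: 4.11523 μs.
Queuing delay = 429.2 μs.

429.2 μs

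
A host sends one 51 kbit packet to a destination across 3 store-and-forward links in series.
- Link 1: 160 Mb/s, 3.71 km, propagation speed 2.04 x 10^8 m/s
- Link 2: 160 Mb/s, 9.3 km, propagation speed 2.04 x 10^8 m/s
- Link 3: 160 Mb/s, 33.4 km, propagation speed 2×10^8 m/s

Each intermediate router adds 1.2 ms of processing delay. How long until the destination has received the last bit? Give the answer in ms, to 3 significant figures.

L = 51000 bits.
Transmission delay per hop = L/R = 51000/160000000 = 0.31875 ms; 3 hops → 0.95625 ms.
Propagation delays (d/s per hop): 0.0181863, 0.0455882, 0.167 ms; sum = 0.230775 ms.
Processing at 2 router(s): 2 × 1.2 ms = 2.4 ms.
End-to-end = 3.59 ms.

3.59 ms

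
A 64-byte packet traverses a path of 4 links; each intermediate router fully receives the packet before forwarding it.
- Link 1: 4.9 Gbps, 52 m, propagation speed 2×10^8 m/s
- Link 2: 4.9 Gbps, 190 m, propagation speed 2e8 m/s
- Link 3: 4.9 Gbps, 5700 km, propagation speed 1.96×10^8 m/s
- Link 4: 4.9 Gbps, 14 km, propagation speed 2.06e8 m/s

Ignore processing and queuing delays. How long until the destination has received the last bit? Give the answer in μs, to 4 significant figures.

29150 μs

L = 64 × 8 = 512 bits.
Transmission delay per hop = L/R = 512/4900000000 = 0.10449 μs; 4 hops → 0.417959 μs.
Propagation delays (d/s per hop): 0.26, 0.95, 29081.6, 67.9612 μs; sum = 29150.8 μs.
End-to-end = 29150 μs.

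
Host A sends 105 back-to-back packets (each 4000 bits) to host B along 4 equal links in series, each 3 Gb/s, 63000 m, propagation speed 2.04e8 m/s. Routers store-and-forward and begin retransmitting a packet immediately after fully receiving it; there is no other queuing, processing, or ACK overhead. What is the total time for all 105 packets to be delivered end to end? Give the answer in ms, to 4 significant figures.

1.379 ms

Per-hop transmission t_tx = L/R = 4000/3000000000 = 0.00133333 ms.
Per-hop propagation t_prop = 63000/204000000 = 0.308824 ms.
Pipeline fill: first packet needs 4·t_tx to clear all hops; remaining 104 packets each add one t_tx.
Total = (4+105-1)·t_tx + 4·t_prop = 108·0.00133333 + 4·0.308824 = 1.379 ms.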